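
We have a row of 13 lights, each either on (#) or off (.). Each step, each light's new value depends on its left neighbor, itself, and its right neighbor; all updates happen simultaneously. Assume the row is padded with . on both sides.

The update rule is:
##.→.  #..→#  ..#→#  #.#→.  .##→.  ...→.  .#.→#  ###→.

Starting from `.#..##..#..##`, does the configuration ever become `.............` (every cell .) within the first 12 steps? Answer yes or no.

step 1: ####..#####..
step 2: ....##.....#.
step 3: ...#..#...###
step 4: ..######.#...
step 5: .#.......##..
step 6: ###.....#..#.
step 7: ...#...######
step 8: ..###.#......
step 9: .#....##.....
step 10: ###..#..#....
step 11: ...#######...
step 12: ..#.......#..
step 12 is ..#.......#.., still not uniform .

no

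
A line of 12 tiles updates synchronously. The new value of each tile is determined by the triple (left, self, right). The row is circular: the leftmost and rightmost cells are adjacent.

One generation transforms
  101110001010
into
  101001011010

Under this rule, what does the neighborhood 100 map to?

1

At position 5 the neighborhood is 100; the next row has 1 there.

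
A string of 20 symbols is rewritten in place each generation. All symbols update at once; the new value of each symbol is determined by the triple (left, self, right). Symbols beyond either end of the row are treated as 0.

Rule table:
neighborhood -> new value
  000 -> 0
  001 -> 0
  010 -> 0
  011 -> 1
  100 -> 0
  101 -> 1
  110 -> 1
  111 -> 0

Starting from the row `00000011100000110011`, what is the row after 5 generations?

00000010100000110011
00000001000000110011
00000000000000110011
00000000000000110011  (fixed point — unchanged through generation 5)

00000000000000110011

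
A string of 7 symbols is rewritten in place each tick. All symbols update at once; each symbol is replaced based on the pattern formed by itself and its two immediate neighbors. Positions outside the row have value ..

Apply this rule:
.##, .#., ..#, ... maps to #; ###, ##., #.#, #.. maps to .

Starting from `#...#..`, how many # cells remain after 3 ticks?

tick 1: #.###.#
tick 2: #.#...#
tick 3: #.#.###
count of #: 5

5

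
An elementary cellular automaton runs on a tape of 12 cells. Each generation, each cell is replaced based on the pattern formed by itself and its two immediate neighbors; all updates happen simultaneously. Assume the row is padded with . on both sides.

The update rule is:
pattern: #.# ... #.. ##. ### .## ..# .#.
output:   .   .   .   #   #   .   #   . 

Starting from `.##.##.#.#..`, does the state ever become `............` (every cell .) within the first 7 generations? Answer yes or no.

#.#..#......
....#.......
...#........
..#.........
.#..........
#...........
............
all cells are . at generation 7

yes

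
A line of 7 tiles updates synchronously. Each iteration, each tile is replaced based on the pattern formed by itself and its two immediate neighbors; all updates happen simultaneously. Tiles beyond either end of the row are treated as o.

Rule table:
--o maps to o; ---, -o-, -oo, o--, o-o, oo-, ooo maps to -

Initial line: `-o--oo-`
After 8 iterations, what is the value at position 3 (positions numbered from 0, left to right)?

---o---
--o---o
-o---o-
----o--
---o--o
--o--o-
-o--o--
---o--o
position 3 holds o

o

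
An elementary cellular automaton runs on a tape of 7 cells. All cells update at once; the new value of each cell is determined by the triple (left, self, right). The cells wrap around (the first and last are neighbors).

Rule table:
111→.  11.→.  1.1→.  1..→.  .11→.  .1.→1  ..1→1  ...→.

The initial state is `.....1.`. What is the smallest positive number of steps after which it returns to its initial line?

14

....11.
...1...
..11...
.1.....
11.....
......1
.....11
....1..
...11..
..1....
.11....
1......
1.....1
.....1.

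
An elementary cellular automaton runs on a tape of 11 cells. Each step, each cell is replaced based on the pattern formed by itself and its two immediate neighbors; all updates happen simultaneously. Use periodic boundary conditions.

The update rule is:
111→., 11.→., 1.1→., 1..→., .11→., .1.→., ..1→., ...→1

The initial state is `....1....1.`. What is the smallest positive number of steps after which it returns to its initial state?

2

111...11...
....1....1.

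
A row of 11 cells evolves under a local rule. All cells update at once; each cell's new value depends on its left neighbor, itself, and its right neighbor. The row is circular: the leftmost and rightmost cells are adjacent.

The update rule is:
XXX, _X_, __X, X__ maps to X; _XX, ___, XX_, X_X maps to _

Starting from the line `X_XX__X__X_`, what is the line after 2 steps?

XX_X_XXXX__

X___XXXXXX_
XX_X_XXXX__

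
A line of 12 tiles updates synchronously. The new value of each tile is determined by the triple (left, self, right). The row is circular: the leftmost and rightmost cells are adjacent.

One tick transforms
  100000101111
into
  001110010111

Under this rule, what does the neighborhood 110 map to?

At position 0 the neighborhood is 110; the next row has 0 there.

0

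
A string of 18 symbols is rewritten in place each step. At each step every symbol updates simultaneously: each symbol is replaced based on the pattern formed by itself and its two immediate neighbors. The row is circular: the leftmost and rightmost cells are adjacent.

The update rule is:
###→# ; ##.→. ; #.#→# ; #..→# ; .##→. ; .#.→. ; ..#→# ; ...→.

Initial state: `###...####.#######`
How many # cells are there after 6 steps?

##.#.#.##.#.######
#.#.#.#..#.#.#####
.#.#.#.##.#.#.####
#.#.#.#..#.#.#.##.
.#.#.#.##.#.#.#..#
#.#.#.#..#.#.#.##.
count of #: 9

9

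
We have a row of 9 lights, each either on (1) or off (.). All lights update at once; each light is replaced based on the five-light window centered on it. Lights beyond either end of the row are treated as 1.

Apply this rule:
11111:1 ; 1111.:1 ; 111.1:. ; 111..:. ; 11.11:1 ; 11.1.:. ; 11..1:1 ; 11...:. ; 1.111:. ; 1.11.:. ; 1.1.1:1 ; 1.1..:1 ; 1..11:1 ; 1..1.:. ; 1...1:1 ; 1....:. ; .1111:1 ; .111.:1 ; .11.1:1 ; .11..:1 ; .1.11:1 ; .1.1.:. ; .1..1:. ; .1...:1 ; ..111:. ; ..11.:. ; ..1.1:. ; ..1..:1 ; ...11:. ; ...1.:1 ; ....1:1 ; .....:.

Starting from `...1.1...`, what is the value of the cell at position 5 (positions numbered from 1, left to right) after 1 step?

step 1: .11..111.
position 5 holds .

.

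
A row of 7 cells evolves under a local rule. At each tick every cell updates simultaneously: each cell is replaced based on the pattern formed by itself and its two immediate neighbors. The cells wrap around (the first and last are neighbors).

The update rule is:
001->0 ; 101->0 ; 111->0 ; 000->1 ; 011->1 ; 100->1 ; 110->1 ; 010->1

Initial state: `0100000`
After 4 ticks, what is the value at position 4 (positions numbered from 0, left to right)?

1

tick 1: 0111111
tick 2: 0100001
tick 3: 0111101
tick 4: 0100101
position 4 holds 1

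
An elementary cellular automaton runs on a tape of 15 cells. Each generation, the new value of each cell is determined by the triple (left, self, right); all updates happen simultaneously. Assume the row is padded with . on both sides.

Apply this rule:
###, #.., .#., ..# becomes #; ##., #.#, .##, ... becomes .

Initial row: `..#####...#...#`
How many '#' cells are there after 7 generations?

6

.#.###.#.###.##
##..#..#..#....
..##########...
.#.########.#..
##..######..##.
..##.####.##..#
.#....##....###
count of #: 6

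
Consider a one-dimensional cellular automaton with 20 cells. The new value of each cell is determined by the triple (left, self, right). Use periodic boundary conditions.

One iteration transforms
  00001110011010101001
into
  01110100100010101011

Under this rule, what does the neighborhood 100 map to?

At position 0 the neighborhood is 100; the next row has 0 there.

0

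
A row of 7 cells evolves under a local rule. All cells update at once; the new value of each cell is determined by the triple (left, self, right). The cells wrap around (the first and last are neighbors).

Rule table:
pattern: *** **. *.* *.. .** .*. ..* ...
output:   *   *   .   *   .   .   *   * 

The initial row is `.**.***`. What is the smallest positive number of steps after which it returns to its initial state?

..*..**
**.**.*
**..*..
.***.**
..**..*
**.***.
.*..**.
*.**.**
*..*..*
***.**.
.**..*.
*.***.*
*..**..
.**.***

14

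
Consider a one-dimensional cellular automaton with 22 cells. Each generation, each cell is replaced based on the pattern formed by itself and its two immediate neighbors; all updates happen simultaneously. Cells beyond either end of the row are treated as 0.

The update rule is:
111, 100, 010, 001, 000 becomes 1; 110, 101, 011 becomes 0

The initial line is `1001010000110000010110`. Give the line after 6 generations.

1111010001110000010010

1111011111001111110001
0110001110110111101111
1001110100000011000110
1110100111111100111001
0100111011111011010111
1111010001110000010010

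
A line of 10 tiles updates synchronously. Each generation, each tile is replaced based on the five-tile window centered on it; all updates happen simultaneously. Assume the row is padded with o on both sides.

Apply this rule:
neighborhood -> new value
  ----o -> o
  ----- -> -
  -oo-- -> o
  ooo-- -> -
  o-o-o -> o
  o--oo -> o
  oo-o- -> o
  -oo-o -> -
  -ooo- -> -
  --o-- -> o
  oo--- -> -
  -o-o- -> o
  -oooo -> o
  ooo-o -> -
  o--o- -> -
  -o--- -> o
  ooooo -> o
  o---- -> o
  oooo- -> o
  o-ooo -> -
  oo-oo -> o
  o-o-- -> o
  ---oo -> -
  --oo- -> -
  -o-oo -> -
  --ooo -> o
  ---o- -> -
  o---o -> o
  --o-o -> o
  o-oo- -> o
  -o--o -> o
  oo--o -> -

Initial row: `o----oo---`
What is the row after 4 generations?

--oo--o-o-
-o-o--ooo-
ooooooo--o
oooooo--oo

oooooo--oo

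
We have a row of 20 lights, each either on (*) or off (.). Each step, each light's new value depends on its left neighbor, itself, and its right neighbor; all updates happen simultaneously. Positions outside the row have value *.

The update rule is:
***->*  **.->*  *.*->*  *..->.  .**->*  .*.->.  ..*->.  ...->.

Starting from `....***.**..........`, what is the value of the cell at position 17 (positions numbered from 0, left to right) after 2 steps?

.

step 1: ....******..........
step 2: ....******..........
position 17 holds .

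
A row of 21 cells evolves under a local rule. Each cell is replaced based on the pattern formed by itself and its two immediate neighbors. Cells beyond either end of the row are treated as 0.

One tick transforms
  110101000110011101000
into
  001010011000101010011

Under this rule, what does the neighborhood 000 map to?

1

At position 7 the neighborhood is 000; the next row has 1 there.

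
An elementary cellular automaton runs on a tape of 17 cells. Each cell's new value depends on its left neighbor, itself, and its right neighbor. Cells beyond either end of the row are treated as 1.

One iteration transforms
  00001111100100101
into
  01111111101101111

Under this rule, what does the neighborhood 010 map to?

At position 11 the neighborhood is 010; the next row has 1 there.

1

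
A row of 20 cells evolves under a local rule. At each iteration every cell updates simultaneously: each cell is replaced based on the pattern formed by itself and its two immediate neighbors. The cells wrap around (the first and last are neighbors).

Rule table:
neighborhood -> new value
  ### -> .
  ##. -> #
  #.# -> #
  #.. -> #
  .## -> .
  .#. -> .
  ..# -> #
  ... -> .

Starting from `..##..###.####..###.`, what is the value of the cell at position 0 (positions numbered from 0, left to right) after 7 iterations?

iteration 1: .#.###..##...###..##
iteration 2: #.#..###.##.#..###.#
iteration 3: ##.##..##.##.##..##.
iteration 4: .##.###.##.##.###.##
iteration 5: #.##..##.##.##..##.#
iteration 6: ##.###.##.##.###.##.
iteration 7: .##..##.##.##..##.##
position 0 holds .

.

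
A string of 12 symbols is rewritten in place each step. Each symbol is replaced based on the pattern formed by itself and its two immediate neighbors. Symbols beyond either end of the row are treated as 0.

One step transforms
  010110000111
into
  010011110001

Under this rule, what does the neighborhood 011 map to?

At position 3 the neighborhood is 011; the next row has 0 there.

0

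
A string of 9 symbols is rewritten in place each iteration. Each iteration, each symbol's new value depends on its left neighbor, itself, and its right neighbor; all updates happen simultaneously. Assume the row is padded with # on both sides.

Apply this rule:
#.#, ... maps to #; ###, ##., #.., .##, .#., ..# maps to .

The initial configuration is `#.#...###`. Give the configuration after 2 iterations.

#.....##.

.#..#....
#.....##.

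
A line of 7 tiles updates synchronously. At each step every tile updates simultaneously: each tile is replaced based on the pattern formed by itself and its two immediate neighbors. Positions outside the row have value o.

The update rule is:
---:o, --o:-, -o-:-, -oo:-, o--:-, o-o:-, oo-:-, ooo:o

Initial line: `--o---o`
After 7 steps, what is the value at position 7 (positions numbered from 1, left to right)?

----o--
-oo----
----oo-
-oo----  (repeats step 2; period 2)
step 7: ----oo-
position 7 holds -

-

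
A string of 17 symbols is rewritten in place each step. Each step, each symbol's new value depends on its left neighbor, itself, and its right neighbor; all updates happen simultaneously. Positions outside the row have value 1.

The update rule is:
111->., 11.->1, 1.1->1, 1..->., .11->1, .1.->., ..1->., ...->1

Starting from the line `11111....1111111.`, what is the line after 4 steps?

....1.11.1.....11
.11..1111..111.1.
111..1..1..1.11.1
..1.........11111

..1.........11111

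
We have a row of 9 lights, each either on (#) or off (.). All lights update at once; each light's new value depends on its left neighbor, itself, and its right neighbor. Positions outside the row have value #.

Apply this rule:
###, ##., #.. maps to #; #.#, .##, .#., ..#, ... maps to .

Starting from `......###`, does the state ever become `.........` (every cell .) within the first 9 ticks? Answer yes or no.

no

tick 1: #......##
tick 2: ##......#
tick 3: ###......
tick 4: ####.....
tick 5: #####....
tick 6: ######...
tick 7: #######..
tick 8: ########.
tick 9: ########.
tick 9 is ########., still not uniform .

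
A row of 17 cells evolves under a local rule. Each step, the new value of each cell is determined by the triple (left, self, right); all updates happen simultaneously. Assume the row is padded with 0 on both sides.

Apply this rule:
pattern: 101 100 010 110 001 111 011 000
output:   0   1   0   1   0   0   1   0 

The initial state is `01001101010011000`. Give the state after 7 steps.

00101100001011100
00001110000010110
00001011000000111
00000011100000101
00000010110000000
00000000111000000
00000000101100000

00000000101100000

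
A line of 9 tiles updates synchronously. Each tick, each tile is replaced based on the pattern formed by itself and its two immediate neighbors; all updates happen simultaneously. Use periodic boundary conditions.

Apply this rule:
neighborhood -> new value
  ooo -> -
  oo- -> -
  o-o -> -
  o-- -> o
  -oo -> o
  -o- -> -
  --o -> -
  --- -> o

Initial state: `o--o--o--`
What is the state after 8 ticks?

tick 1: -o--o--o-
tick 2: --o--o--o
tick 3: o--o--o--  (repeats tick 0; period 3)
tick 8: --o--o--o

--o--o--o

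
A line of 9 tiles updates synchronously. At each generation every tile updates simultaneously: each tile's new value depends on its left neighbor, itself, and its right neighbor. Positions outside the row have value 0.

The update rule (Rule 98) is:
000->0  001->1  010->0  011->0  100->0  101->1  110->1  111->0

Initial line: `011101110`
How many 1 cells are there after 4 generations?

100110010
001010100
010101000
101010000
count of 1: 3

3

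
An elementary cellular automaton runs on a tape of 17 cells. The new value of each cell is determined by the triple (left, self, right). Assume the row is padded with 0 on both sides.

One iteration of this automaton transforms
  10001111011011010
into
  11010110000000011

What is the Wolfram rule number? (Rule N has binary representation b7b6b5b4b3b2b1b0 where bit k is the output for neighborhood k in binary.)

150

position 5: 111 → 1  (bit 7 = 1)
position 7: 110 → 0  (bit 6 = 0)
position 8: 101 → 0  (bit 5 = 0)
position 1: 100 → 1  (bit 4 = 1)
position 4: 011 → 0  (bit 3 = 0)
position 0: 010 → 1  (bit 2 = 1)
position 3: 001 → 1  (bit 1 = 1)
position 2: 000 → 0  (bit 0 = 0)
bits b7..b0 = 10010110 = 150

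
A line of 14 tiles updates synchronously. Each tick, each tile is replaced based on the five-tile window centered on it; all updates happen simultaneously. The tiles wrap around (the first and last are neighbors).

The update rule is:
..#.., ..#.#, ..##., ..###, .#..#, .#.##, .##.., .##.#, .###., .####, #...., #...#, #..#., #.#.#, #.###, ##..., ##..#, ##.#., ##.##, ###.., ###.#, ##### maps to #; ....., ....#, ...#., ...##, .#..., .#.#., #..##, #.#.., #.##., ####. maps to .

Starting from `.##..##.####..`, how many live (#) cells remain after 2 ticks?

tick 1: .###.#####.###
tick 2: ########.#####
count of #: 13

13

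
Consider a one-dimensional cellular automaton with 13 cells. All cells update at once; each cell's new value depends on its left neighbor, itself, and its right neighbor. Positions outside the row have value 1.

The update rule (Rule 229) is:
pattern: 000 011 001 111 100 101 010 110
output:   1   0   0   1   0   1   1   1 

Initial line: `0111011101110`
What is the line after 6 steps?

1011101110111
1101110111011
1110111011101
1111011101110
1111101110111
1111110111011

1111110111011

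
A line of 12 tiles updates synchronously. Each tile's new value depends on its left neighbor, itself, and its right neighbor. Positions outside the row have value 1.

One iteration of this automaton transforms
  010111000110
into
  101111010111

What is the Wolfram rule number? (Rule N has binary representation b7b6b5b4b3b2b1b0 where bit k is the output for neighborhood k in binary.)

position 4: 111 → 1  (bit 7 = 1)
position 5: 110 → 1  (bit 6 = 1)
position 0: 101 → 1  (bit 5 = 1)
position 6: 100 → 0  (bit 4 = 0)
position 3: 011 → 1  (bit 3 = 1)
position 1: 010 → 0  (bit 2 = 0)
position 8: 001 → 0  (bit 1 = 0)
position 7: 000 → 1  (bit 0 = 1)
bits b7..b0 = 11101001 = 233

233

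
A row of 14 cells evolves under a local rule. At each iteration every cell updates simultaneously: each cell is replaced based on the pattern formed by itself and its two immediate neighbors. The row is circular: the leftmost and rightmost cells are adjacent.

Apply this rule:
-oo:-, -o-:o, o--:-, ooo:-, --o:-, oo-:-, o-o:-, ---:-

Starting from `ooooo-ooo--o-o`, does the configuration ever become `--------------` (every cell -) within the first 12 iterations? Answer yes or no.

no

iteration 1: -----------o--
iteration 2: -----------o--  (fixed point — unchanged through iteration 12)
iteration 12 is -----------o--, still not uniform -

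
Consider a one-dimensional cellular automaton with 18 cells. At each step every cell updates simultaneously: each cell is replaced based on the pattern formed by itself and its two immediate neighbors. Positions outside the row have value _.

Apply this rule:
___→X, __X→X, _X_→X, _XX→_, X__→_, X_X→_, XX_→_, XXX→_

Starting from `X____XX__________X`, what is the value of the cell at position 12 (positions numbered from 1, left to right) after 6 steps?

step 1: X_XXX___XXXXXXXXXX
step 2: X_____XX__________
step 3: X_XXXX___XXXXXXXXX
step 4: X______XX_________
step 5: X_XXXXX___XXXXXXXX
step 6: X_______XX________
position 12 holds _

_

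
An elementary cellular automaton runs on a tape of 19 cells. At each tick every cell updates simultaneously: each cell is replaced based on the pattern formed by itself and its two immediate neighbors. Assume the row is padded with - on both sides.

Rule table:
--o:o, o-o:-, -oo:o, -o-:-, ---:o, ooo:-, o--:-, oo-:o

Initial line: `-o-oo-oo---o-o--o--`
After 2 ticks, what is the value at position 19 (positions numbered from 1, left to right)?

o--oo-oo-oo----o--o
--ooo-oo-oo-ooo--o-
position 19 holds -

-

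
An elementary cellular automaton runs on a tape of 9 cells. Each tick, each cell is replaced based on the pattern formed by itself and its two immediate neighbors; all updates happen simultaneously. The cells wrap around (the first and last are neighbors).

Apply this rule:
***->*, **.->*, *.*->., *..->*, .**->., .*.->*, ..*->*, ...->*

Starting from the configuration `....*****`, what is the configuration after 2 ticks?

****..***

****.****
****..***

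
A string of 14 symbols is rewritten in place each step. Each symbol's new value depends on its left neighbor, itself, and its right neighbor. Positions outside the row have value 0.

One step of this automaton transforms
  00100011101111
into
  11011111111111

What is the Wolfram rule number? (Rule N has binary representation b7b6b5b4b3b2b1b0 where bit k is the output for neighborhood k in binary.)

251

position 7: 111 → 1  (bit 7 = 1)
position 8: 110 → 1  (bit 6 = 1)
position 9: 101 → 1  (bit 5 = 1)
position 3: 100 → 1  (bit 4 = 1)
position 6: 011 → 1  (bit 3 = 1)
position 2: 010 → 0  (bit 2 = 0)
position 1: 001 → 1  (bit 1 = 1)
position 0: 000 → 1  (bit 0 = 1)
bits b7..b0 = 11111011 = 251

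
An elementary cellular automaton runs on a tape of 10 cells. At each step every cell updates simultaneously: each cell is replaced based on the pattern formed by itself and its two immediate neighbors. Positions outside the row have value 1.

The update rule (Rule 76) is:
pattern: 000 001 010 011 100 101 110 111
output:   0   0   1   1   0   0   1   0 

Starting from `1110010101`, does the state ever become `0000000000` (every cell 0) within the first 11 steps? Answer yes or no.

no

0010010101
0010010101  (fixed point — unchanged through step 11)
step 11 is 0010010101, still not uniform 0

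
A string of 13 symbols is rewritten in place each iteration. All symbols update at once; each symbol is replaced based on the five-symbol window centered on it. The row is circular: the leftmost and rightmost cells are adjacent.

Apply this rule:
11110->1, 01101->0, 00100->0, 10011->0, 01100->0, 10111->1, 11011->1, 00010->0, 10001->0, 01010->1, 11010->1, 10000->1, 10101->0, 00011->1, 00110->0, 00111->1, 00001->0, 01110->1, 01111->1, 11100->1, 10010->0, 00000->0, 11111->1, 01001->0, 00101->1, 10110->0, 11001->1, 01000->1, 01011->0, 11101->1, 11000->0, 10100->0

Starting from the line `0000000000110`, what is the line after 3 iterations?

iteration 1: 1000000001000
iteration 2: 0110000000100
iteration 3: 1000100000010

1000100000010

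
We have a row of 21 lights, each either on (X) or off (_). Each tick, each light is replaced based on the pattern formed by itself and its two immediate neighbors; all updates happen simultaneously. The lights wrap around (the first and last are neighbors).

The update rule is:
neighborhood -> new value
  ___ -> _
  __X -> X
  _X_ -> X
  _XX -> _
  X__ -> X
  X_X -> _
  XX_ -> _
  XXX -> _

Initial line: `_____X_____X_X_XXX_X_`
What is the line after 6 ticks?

__________XXX__XXX___

____XXX___XX_X_____XX
X__X___X_X___XX___X__
XXXXX_XX_XX_X__X_XXXX
____________XXXX_____
___________X____X____
__________XXX__XXX___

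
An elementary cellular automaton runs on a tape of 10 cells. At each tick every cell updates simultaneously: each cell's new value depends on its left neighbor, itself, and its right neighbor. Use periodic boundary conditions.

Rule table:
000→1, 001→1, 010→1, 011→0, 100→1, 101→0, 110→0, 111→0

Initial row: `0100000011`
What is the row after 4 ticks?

tick 1: 0111111100
tick 2: 1000000011
tick 3: 0111111100  (repeats tick 1; period 2)
tick 4: 1000000011

1000000011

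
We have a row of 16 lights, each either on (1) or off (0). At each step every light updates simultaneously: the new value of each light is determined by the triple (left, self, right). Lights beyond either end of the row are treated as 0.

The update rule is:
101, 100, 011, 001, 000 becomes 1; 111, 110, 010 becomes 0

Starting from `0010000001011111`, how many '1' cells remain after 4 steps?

9

1101111110110000
1011000001101111
0110111111011000
1101100000110111
count of 1: 9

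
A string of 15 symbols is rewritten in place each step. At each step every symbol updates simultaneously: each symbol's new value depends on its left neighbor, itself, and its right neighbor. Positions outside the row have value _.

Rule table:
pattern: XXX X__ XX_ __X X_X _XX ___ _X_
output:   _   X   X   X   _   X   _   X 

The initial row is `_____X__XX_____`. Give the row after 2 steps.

___XX_____XX___

____XXXXXXX____
___XX_____XX___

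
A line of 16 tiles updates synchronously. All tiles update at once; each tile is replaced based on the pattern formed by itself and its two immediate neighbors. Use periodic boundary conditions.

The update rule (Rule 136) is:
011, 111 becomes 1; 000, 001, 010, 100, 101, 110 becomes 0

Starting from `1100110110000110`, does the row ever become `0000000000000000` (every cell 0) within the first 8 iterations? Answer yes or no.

yes

iteration 1: 1000100100000100
iteration 2: 0000000000000000
all cells are 0 at iteration 2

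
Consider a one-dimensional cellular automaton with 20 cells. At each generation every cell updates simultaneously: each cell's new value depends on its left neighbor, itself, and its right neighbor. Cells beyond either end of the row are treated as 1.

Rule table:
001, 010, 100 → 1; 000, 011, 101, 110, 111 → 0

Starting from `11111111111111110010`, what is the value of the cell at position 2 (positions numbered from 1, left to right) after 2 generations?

00000000000000001110
10000000000000010000
position 2 holds 0

0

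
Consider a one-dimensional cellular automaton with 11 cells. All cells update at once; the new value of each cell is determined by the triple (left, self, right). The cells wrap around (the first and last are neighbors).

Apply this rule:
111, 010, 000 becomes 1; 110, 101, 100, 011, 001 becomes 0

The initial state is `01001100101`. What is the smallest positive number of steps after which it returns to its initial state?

01000000101
01011110101
01001100101

3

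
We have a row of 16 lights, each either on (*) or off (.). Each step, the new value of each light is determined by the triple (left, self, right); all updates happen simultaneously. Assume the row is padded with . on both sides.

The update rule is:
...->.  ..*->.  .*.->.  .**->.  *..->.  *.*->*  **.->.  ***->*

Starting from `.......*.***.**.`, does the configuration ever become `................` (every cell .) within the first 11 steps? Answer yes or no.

........*.*.*...
.........*.*....
..........*.....
................
all cells are . at step 4

yes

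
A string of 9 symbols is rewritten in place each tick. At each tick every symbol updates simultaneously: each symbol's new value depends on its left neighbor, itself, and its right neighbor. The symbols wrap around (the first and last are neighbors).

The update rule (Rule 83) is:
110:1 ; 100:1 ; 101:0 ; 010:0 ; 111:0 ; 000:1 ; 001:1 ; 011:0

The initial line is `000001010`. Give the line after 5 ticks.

111000111

111110001
000011110
111100011
000111100
111000111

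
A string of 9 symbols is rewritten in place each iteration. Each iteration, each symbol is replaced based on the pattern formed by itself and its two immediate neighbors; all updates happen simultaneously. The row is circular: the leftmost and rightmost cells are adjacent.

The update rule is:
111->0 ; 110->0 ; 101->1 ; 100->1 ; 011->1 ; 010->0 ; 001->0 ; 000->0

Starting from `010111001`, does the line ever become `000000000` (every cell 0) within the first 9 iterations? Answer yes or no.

iteration 1: 101100100
iteration 2: 011010010
iteration 3: 010101001
iteration 4: 101010100
iteration 5: 010101010
iteration 6: 001010101
iteration 7: 100101010
iteration 8: 010010101
iteration 9: 101001010
iteration 9 is 101001010, still not uniform 0

no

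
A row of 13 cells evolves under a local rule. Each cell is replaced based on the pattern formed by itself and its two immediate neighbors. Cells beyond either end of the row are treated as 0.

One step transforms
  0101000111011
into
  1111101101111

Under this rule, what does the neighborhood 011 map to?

1

At position 7 the neighborhood is 011; the next row has 1 there.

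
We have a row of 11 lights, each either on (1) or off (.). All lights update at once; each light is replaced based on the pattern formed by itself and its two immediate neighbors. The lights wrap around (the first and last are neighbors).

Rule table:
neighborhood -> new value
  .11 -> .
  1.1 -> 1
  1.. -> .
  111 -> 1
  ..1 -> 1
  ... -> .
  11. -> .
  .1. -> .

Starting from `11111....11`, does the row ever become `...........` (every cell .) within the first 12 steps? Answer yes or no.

1111....1.1
111....1.1.
.1....1.1.1
1....1.1.1.
....1.1.1.1
...1.1.1.1.
..1.1.1.1..
.1.1.1.1...
1.1.1.1....
.1.1.1....1
1.1.1....1.
.1.1....1.1
step 12 is .1.1....1.1, still not uniform .

no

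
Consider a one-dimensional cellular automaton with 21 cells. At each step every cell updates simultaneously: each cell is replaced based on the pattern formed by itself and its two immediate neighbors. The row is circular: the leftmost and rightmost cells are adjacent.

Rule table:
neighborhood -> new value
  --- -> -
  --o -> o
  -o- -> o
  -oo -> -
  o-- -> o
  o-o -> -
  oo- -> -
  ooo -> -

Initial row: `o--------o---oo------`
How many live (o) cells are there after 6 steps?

oo------ooo-o--o----o
--o----o----ooooo--o-
-ooo--ooo--o-----oooo
----oo---oooo---o----
---o--o-o----o-ooo---
--ooooo-oo--oo----o--
count of o: 10

10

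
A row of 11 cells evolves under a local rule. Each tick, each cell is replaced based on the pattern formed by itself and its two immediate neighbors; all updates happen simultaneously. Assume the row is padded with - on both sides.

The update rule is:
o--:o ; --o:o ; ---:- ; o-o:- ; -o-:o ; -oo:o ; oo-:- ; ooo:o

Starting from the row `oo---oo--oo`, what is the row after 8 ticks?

tick 1: o-o-oo-ooo-
tick 2: o-o-o--oo-o
tick 3: o-o-oooo--o
tick 4: o-o-ooo-ooo
tick 5: o-o-oo--oo-
tick 6: o-o-o-ooo-o
tick 7: o-o-o-oo--o
tick 8: o-o-o-o-ooo

o-o-o-o-ooo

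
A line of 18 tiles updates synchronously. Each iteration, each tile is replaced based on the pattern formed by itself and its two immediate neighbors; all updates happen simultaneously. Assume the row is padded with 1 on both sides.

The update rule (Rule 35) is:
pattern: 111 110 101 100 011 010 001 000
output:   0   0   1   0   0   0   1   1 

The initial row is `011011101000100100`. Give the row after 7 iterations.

100100010011001001
001001100100010010
010010001001100101
100100110010001010
001001000100110101
010010011001001010
100100100010010101

100100100010010101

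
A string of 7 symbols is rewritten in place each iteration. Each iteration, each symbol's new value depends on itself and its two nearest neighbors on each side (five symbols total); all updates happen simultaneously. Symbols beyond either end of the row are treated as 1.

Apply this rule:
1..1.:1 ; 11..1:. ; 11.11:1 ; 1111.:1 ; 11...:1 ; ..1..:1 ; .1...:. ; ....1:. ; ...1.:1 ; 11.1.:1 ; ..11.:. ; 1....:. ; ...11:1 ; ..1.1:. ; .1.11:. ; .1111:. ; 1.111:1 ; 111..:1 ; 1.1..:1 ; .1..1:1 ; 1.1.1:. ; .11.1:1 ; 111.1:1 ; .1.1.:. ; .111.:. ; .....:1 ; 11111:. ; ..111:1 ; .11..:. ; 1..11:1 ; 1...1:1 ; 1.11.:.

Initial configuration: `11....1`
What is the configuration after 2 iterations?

111..11
.11.11.

.11.11.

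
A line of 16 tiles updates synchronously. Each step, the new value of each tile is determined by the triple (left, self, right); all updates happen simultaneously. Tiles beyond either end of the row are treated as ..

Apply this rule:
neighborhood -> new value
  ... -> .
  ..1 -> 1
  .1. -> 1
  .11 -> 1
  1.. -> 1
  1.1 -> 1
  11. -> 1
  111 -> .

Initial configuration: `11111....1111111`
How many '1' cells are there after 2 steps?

1...11..11.....1
11.11111111...11
count of 1: 12

12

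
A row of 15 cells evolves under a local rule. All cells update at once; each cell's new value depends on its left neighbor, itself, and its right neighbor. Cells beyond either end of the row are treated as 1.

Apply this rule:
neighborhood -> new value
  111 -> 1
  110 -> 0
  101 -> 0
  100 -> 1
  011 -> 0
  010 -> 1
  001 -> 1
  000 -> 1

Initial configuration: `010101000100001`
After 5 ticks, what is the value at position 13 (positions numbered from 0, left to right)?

010101111111110
010100111111100
010111011111011
010010001110001
011111110101110
position 13 holds 1

1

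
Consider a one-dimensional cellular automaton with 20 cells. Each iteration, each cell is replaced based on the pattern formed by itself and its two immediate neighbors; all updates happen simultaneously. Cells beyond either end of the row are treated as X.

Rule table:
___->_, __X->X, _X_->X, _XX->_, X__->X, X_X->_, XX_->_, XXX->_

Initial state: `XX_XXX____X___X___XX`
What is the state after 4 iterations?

_XXXXX__XXX____XXX_X

iteration 1: ______X__XXX_XXX_X__
iteration 2: X____XXXX________XXX
iteration 3: _X__X____X______X___
iteration 4: _XXXXX__XXX____XXX_X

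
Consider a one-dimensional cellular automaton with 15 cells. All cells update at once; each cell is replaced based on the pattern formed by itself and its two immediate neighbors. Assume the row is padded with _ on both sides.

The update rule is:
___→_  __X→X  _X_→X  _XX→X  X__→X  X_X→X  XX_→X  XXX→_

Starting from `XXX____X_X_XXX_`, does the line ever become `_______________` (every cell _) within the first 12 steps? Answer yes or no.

no

X_XX__XXXXXX_XX
XXXXXXX____XXXX
X_____XX__XX__X
XX___XXXXXXXXXX
XXX_XX________X
X_XXXXX______XX
XXX___XX____XXX
X_XX_XXXX__XX_X
XXXXXX__XXXXXXX
X____XXXX_____X
XX__XX__XX___XX
XXXXXXXXXXX_XXX
step 12 is XXXXXXXXXXX_XXX, still not uniform _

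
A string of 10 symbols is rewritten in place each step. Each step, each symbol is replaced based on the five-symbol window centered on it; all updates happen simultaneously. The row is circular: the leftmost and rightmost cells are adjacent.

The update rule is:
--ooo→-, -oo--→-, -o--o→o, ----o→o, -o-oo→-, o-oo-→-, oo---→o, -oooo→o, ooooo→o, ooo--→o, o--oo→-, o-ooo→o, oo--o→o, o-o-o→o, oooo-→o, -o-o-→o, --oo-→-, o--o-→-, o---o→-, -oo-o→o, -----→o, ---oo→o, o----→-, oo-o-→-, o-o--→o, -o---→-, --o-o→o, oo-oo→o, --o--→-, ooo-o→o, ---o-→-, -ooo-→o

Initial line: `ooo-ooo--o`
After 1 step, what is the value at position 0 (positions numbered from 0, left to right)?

o

oooooooo--
position 0 holds o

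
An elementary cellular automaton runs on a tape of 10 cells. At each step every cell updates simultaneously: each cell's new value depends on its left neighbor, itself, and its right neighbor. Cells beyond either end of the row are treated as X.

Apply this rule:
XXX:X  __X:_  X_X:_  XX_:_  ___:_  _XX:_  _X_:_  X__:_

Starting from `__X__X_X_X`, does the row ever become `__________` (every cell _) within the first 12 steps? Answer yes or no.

yes

__________
all cells are _ at step 1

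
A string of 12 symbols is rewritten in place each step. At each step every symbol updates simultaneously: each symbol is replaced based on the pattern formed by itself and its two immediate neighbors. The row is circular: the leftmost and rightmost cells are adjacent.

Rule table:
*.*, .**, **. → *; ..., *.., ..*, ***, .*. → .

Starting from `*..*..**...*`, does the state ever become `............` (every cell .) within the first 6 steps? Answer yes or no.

step 1: *.....**...*
step 2: *.....**...*  (fixed point — unchanged through step 6)
step 6 is *.....**...*, still not uniform .

no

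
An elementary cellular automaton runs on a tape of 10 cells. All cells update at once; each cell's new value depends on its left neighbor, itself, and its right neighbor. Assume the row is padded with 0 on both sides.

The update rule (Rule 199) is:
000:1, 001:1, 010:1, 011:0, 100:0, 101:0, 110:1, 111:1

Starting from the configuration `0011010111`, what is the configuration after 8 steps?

0101010101

1101010011
0101010101
1101010101
0101010101  (repeats step 2; period 2)
step 8: 0101010101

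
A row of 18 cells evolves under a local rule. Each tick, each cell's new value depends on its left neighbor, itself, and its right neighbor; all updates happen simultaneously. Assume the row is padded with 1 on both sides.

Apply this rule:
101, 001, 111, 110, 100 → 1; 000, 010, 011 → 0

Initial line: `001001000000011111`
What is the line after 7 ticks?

110110100000101111
111011010001010111
111101101010101011
111110110101010101
111111011010101010
111111101101010101
111111110110101010

111111110110101010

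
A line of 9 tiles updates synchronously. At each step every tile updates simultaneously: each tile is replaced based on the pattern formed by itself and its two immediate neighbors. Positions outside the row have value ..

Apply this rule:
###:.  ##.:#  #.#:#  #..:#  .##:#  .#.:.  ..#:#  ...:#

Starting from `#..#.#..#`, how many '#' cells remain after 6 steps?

step 1: .##.#.##.
step 2: ####.####
step 3: #..###..#
step 4: .###.###.
step 5: ##.###.##
step 6: ####.####
count of #: 8

8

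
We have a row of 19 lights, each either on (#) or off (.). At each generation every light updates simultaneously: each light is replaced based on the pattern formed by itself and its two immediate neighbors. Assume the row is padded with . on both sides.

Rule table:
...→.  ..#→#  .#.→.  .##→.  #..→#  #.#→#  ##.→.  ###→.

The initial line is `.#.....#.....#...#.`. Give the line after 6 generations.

.#.#.#.#.#.#.#.#.#.

#.#...#.#...#.#.#.#
.#.#.#.#.#.#.#.#.#.
#.#.#.#.#.#.#.#.#.#
.#.#.#.#.#.#.#.#.#.  (repeats generation 2; period 2)
generation 6: .#.#.#.#.#.#.#.#.#.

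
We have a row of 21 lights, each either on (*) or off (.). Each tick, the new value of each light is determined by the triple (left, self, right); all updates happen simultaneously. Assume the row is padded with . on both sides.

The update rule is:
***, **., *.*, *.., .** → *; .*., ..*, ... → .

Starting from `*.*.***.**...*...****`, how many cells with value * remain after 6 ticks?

tick 1: .*.********...*..****
tick 2: ..**********...*.****
tick 3: ..***********...*****
tick 4: ..************..*****
tick 5: ..*************.*****
tick 6: ..*******************
count of *: 19

19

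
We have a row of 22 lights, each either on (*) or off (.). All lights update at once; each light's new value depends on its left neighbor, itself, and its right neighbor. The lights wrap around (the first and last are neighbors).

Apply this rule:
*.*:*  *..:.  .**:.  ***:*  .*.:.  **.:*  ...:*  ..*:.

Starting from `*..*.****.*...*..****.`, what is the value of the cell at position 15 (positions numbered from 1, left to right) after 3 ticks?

.

....*.****..*.....****
.**..*.***....***..***
*.*...*.**.**..**...**
position 15 holds .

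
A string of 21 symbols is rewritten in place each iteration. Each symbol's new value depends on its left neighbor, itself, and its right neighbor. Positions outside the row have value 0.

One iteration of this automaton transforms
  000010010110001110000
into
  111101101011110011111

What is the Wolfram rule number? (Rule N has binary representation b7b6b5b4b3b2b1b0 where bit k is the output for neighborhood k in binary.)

position 15: 111 → 0  (bit 7 = 0)
position 10: 110 → 1  (bit 6 = 1)
position 8: 101 → 1  (bit 5 = 1)
position 5: 100 → 1  (bit 4 = 1)
position 9: 011 → 0  (bit 3 = 0)
position 4: 010 → 0  (bit 2 = 0)
position 3: 001 → 1  (bit 1 = 1)
position 0: 000 → 1  (bit 0 = 1)
bits b7..b0 = 01110011 = 115

115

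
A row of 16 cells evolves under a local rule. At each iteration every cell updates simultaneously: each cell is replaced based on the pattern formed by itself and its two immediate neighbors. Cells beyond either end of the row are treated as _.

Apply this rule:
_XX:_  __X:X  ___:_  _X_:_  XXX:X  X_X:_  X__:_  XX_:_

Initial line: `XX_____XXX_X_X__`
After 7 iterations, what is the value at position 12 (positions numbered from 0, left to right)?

_

______X_X_______
_____X__________
____X___________
___X____________
__X_____________
_X______________
X_______________
position 12 holds _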